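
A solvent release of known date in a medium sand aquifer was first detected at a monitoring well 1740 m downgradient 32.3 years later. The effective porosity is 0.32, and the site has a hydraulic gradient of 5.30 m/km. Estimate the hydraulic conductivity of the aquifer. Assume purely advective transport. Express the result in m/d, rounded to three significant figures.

8.91 m/d

t = 32.3 years = 11790 d
v = L / t = 1740 / 11790 = 0.1476 m/d
K = v · n / i = 0.1476 × 0.32 / 0.0053 = 8.91 m/d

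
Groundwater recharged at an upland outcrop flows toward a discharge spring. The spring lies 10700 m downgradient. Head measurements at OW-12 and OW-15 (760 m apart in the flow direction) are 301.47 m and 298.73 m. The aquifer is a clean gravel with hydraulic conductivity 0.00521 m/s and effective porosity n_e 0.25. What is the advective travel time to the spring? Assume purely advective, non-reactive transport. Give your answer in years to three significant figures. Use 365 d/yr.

4.52 years

Hydraulic gradient i = (301.47 − 298.73) / 760 = 2.74 / 760 = 0.003605
K = 0.00521 m/s × 86400 s/d = 450.1 m/d
Specific discharge q = 450.1 × 0.003605 = 1.623 m/d
Seepage velocity v = q / n = 1.623 / 0.25 = 6.492 m/d
t = L / v = 10700 / 6.492 = 1648 d
   = 1648 / 365 = 4.52 yr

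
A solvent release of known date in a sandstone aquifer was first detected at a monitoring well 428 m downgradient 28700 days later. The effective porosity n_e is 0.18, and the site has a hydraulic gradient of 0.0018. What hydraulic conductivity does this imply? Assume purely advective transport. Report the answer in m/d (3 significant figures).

v = L / t = 428 / 28700 = 0.01491 m/d
K = v · n / i = 0.01491 × 0.18 / 0.0018 = 1.49 m/d

1.49 m/d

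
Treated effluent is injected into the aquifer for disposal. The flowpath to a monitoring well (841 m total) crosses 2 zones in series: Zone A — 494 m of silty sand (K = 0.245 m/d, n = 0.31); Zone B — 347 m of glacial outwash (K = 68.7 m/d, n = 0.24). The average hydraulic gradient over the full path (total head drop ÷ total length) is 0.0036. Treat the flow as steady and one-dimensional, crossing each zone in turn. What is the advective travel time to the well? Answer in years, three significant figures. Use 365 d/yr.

For zones in series the flux q is common to all zones; the equivalent conductivity is the harmonic (thickness-weighted) mean, K_eq = L_total / Σ(L_j/K_j).
Σ(L/K) = 494/0.245 + 347/68.7 = 2016 + 5.051 = 2021 d
K_eq = L_total / Σ(L/K) = 841 / 2021 = 0.4161 m/d
q = K_eq · i = 0.4161 × 0.0036 = 0.001498 m/d (same in every zone)
Zone A: v = q/n = 0.001498/0.31 = 0.004832 m/d → t_A = 494/0.004832 = 102200 d
Zone B: v = q/n = 0.001498/0.24 = 0.006241 m/d → t_B = 347/0.006241 = 55600 d
Total t = 102200 + 55600 = 157800 d
   = 157800 / 365 = 432 yr

432 years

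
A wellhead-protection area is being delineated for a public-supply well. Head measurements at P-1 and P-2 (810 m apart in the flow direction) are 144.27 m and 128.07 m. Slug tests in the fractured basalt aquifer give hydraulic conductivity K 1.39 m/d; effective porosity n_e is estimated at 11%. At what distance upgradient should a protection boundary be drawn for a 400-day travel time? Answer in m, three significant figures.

Hydraulic gradient i = (144.27 − 128.07) / 810 = 16.20 / 810 = 0.02000
Darcy flux q = K·i = 1.39 × 0.02000 = 0.02780 m/d
v_s = q/n_e = 0.02780/0.11 = 0.2527 m/d
L = v × T = 0.2527 × 400 = 101.1 m

101 m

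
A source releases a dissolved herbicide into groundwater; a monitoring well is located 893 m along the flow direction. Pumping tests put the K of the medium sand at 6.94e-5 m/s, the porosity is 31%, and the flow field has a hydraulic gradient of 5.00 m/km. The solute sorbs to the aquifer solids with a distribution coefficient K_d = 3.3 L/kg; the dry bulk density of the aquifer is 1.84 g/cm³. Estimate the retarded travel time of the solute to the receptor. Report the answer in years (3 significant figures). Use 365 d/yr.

521 years

K = 6.94e-5 m/s × 86400 s/d = 5.996 m/d
Specific discharge q = 5.996 × 0.0050 = 0.02998 m/d
v_s = q/n_e = 0.02998/0.31 = 0.09671 m/d
Retardation R = 1 + ρ_b·K_d/n = 1 + 1.84×3.3/0.31 = 20.59
Contaminant velocity v_c = v/R = 0.09671/20.59 = 0.004698 m/d
t = L/v_c = 893/0.004698 = 190100 d
   = 190100/365 = 521 yr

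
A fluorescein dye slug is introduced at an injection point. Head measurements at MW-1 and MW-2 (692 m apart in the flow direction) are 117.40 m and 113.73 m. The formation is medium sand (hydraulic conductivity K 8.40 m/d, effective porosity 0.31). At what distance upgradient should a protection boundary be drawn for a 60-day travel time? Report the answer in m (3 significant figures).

8.62 m

Hydraulic gradient i = (117.40 − 113.73) / 692 = 3.67 / 692 = 0.005303
Specific discharge q = 8.40 × 0.005303 = 0.04455 m/d
v = Ki/n = 8.40·0.005303/0.31 = 0.1437 m/d
L = v × T = 0.1437 × 60 = 8.622 m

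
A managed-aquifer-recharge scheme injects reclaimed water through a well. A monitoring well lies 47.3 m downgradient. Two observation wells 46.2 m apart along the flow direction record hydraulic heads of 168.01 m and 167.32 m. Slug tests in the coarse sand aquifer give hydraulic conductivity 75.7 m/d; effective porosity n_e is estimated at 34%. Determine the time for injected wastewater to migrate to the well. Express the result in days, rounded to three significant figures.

Hydraulic gradient i = (168.01 − 167.32) / 46.2 = 0.69 / 46.2 = 0.01494
Specific discharge q = 75.7 × 0.01494 = 1.131 m/d
v_s = q/n_e = 1.131/0.34 = 3.325 m/d
t = L / v = 47.3 / 3.325 = 14.22 d

14.2 days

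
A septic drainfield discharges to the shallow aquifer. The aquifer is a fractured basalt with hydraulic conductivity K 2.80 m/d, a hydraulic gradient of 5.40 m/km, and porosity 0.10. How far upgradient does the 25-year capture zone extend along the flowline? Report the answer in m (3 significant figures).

1380 m

Darcy flux q = K·i = 2.80 × 0.0054 = 0.01512 m/d
v_s = q/n_e = 0.01512/0.10 = 0.1512 m/d
T = 25 yr × 365 = 9125 d
L = v × T = 0.1512 × 9125 = 1380 m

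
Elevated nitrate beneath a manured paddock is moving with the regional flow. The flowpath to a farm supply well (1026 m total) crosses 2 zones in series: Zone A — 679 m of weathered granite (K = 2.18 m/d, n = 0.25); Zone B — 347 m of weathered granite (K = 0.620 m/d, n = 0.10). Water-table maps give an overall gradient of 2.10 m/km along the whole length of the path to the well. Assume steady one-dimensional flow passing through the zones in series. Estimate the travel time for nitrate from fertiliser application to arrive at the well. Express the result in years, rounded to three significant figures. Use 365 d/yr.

Steady 1-D flow in series ⇒ the Darcy flux q is identical in every zone and the zone head losses add (resistances L/K in series).
Σ(L/K) = 679/2.18 + 347/0.620 = 311.5 + 559.7 = 871.1 d
K_eq = L_total / Σ(L/K) = 1026 / 871.1 = 1.178 m/d
q = K_eq · i = 1.178 × 0.0021 = 0.002473 m/d (same in every zone)
Zone A: v = q/n = 0.002473/0.25 = 0.009893 m/d → t_A = 679/0.009893 = 68630 d
Zone B: v = q/n = 0.002473/0.10 = 0.02473 m/d → t_B = 347/0.02473 = 14030 d
Total t = 68630 + 14030 = 82660 d
   = 82660 / 365 = 226 yr

226 years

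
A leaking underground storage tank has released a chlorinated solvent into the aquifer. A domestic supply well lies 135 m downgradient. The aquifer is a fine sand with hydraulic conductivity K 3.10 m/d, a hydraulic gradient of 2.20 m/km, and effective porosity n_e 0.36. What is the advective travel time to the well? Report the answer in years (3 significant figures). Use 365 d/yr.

q = Ki = 3.10 × 0.0022 = 0.006820 m/d
Seepage velocity v = q / n = 0.006820 / 0.36 = 0.01894 m/d
t = L / v = 135 / 0.01894 = 7126 d
   = 7126 / 365 = 19.5 yr

19.5 years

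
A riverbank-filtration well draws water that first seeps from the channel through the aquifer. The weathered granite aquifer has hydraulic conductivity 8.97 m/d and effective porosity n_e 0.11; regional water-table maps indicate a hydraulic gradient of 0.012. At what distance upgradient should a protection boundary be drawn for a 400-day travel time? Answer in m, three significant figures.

391 m

Specific discharge q = 8.97 × 0.012 = 0.1076 m/d
v = Ki/n = 8.97·0.012/0.11 = 0.9785 m/d
L = v × T = 0.9785 × 400 = 391.4 m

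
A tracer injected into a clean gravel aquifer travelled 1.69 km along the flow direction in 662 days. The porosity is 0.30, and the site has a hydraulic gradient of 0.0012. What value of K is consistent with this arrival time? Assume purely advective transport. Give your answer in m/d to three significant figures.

638 m/d

L = 1.69 km = 1690 m
v = L / t = 1690 / 662 = 2.553 m/d
K = v · n / i = 2.553 × 0.30 / 0.0012 = 638 m/d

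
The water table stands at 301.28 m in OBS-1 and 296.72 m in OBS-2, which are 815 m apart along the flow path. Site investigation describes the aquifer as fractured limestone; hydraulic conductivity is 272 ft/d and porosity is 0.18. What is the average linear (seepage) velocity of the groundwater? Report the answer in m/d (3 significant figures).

Hydraulic gradient i = (301.28 − 296.72) / 815 = 4.56 / 815 = 0.005595
K = 272 ft/d × 0.3048 = 82.91 m/d
Darcy flux q = K·i = 82.91 × 0.005595 = 0.4639 m/d
Average linear velocity = 0.4639 / 0.18 = 2.577 m/d

2.58 m/d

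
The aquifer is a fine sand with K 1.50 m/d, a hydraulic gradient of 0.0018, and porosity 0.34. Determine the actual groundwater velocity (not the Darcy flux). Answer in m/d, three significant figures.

Darcy flux q = K·i = 1.50 × 0.0018 = 0.002700 m/d
Seepage velocity v = q / n = 0.002700 / 0.34 = 0.007941 m/d

0.00794 m/d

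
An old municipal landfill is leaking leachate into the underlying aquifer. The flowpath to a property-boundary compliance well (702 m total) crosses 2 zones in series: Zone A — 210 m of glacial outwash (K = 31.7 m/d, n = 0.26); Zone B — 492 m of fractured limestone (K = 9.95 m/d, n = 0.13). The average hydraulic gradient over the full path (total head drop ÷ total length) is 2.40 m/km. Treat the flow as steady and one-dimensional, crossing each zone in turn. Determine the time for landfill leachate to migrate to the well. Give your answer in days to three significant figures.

Continuity: the same q passes through each zone, so ΔH = q·Σ(L_j/K_j) — the zones act as resistances in series.
Σ(L/K) = 210/31.7 + 492/9.95 = 6.625 + 49.45 = 56.07 d
K_eq = L_total / Σ(L/K) = 702 / 56.07 = 12.52 m/d
q = K_eq · i = 12.52 × 0.0024 = 0.03005 m/d (same in every zone)
Zone A: v = q/n = 0.03005/0.26 = 0.1156 m/d → t_A = 210/0.1156 = 1817 d
Zone B: v = q/n = 0.03005/0.13 = 0.2311 m/d → t_B = 492/0.2311 = 2129 d
Total t = 1817 + 2129 = 3946 d

3950 days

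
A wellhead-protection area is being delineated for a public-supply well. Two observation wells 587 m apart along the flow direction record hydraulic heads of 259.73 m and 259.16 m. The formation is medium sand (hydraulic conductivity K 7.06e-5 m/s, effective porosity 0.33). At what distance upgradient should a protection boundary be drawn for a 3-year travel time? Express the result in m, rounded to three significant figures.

19.7 m

Hydraulic gradient i = (259.73 − 259.16) / 587 = 0.57 / 587 = 9.710e-4
K = 7.06e-5 m/s × 86400 s/d = 6.100 m/d
Darcy flux q = K·i = 6.100 × 9.710e-4 = 0.005923 m/d
Average linear velocity = 0.005923 / 0.33 = 0.01795 m/d
T = 3 yr × 365 = 1095 d
L = v × T = 0.01795 × 1095 = 19.65 m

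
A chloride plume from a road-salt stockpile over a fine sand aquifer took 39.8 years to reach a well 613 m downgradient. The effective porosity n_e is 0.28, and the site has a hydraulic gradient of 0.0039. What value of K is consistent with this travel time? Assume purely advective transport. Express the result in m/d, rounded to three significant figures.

3.03 m/d

t = 39.8 years = 14530 d
v = L / t = 613 / 14530 = 0.04220 m/d
K = v · n / i = 0.04220 × 0.28 / 0.0039 = 3.03 m/d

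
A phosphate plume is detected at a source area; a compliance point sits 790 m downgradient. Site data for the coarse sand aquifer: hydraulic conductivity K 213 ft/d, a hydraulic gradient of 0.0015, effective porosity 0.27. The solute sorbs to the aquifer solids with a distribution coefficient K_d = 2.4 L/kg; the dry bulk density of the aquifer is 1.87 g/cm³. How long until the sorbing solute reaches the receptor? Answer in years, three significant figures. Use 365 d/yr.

K = 213 ft/d × 0.3048 = 64.92 m/d
Specific discharge q = 64.92 × 0.0015 = 0.09738 m/d
v_s = q/n_e = 0.09738/0.27 = 0.3607 m/d
Retardation R = 1 + ρ_b·K_d/n = 1 + 1.87×2.4/0.27 = 17.62
Contaminant velocity v_c = v/R = 0.3607/17.62 = 0.02047 m/d
t = L/v_c = 790/0.02047 = 38600 d
   = 38600/365 = 106 yr

106 years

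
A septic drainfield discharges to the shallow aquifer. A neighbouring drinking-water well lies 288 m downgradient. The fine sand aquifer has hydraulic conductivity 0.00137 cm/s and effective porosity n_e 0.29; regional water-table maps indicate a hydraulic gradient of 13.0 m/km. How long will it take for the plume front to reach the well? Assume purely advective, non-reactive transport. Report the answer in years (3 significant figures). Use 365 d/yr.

14.9 years

K = 0.00137 cm/s × 864 = 1.184 m/d
Specific discharge q = 1.184 × 0.013 = 0.01539 m/d
Average linear velocity = 0.01539 / 0.29 = 0.05306 m/d
t = L / v = 288 / 0.05306 = 5428 d
   = 5428 / 365 = 14.9 yr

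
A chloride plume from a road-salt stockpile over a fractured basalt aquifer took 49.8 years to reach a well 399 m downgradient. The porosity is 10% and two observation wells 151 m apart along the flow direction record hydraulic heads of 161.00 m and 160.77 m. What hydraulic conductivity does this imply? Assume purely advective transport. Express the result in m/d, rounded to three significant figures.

1.44 m/d

Hydraulic gradient i = (161.00 − 160.77) / 151 = 0.23 / 151 = 0.001523
t = 49.8 years = 18180 d
v = L / t = 399 / 18180 = 0.02195 m/d
K = v · n / i = 0.02195 × 0.10 / 0.001523 = 1.44 m/d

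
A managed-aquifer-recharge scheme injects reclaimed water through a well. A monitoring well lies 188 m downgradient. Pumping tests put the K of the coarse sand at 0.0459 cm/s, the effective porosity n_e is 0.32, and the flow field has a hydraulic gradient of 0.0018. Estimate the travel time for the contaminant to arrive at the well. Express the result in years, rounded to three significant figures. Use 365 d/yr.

2.31 years

K = 0.0459 cm/s × 864 = 39.66 m/d
Specific discharge q = 39.66 × 0.0018 = 0.07138 m/d
v = Ki/n = 39.66·0.0018/0.32 = 0.2231 m/d
t = L / v = 188 / 0.2231 = 842.8 d
   = 842.8 / 365 = 2.31 yr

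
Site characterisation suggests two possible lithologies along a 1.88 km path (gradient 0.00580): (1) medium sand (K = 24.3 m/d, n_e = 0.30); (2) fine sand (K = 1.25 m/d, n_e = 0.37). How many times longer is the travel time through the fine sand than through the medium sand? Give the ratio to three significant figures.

24.0

Unit 1 (medium sand): v = 24.3×0.0058/0.30 = 0.4698 m/d, t = 1880/0.4698 = 4002 d
Unit 2 (fine sand): v = 1.25×0.0058/0.37 = 0.01959 m/d, t = 1880/0.01959 = 95940 d
t(fine sand) / t(medium sand) = 95940/4002 = 24.0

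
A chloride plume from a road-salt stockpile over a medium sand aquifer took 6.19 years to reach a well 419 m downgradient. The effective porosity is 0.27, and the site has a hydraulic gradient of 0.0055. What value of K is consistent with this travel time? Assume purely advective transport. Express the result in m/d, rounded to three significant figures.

9.10 m/d

t = 6.19 years = 2259 d
v = L / t = 419 / 2259 = 0.1855 m/d
K = v · n / i = 0.1855 × 0.27 / 0.0055 = 9.10 m/d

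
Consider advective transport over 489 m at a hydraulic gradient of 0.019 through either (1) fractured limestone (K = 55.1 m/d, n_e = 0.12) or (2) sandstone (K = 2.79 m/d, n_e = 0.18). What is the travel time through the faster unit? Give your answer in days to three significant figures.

56.1 days

Unit 1 (fractured limestone): v = 55.1×0.019/0.12 = 8.724 m/d, t = 489/8.724 = 56.05 d
Unit 2 (sandstone): v = 2.79×0.019/0.18 = 0.2945 m/d, t = 489/0.2945 = 1660 d
Faster unit: t = 56.1 d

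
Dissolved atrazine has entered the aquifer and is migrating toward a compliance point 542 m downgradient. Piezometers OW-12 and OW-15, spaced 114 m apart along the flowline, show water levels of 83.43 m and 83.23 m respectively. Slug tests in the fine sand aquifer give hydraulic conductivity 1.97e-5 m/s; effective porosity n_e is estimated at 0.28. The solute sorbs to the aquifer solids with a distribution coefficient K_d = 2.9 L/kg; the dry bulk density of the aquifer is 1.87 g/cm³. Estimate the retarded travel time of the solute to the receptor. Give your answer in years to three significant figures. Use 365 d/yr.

Hydraulic gradient i = (83.43 − 83.23) / 114 = 0.20 / 114 = 0.001754
K = 1.97e-5 m/s × 86400 s/d = 1.702 m/d
Specific discharge q = 1.702 × 0.001754 = 0.002986 m/d
v_s = q/n_e = 0.002986/0.28 = 0.01066 m/d
Retardation R = 1 + ρ_b·K_d/n = 1 + 1.87×2.9/0.28 = 20.37
Contaminant velocity v_c = v/R = 0.01066/20.37 = 5.236e-4 m/d
t = L/v_c = 542/5.236e-4 = 1.035e6 d
   = 1.035e6/365 = 2840 yr

2840 years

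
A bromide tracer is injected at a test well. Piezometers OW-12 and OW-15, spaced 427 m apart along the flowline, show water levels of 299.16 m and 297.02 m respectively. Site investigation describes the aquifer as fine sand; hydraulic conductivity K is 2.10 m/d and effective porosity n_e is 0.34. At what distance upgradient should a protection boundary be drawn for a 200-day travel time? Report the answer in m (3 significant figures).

Hydraulic gradient i = (299.16 − 297.02) / 427 = 2.14 / 427 = 0.005012
Specific discharge q = 2.10 × 0.005012 = 0.01052 m/d
v = Ki/n = 2.10·0.005012/0.34 = 0.03095 m/d
L = v × T = 0.03095 × 200 = 6.191 m

6.19 m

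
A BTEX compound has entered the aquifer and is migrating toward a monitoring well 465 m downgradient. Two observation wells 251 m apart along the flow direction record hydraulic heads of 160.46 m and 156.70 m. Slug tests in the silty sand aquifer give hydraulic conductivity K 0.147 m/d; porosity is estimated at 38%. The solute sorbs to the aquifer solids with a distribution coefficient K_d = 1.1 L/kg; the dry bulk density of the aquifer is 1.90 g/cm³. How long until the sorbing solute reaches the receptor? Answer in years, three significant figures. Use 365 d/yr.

1430 years

Hydraulic gradient i = (160.46 − 156.70) / 251 = 3.76 / 251 = 0.01498
Specific discharge q = 0.147 × 0.01498 = 0.002202 m/d
Seepage velocity v = q / n = 0.002202 / 0.38 = 0.005795 m/d
Retardation R = 1 + ρ_b·K_d/n = 1 + 1.90×1.1/0.38 = 6.500
Contaminant velocity v_c = v/R = 0.005795/6.500 = 8.915e-4 m/d
t = L/v_c = 465/8.915e-4 = 521600 d
   = 521600/365 = 1430 yr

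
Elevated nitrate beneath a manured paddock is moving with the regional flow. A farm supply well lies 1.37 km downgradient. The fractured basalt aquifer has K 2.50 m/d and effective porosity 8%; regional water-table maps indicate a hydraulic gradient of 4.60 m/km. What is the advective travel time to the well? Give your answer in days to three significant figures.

9530 days

Darcy flux q = K·i = 2.50 × 0.0046 = 0.01150 m/d
v_s = q/n_e = 0.01150/0.08 = 0.1438 m/d
L = 1.37 km = 1370 m
t = L / v = 1370 / 0.1438 = 9530 d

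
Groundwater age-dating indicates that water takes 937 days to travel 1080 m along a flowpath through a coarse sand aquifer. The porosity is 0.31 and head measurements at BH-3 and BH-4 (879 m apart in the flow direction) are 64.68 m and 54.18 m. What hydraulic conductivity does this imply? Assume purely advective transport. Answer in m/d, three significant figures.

Hydraulic gradient i = (64.68 − 54.18) / 879 = 10.50 / 879 = 0.01195
v = L / t = 1080 / 937 = 1.153 m/d
K = v · n / i = 1.153 × 0.31 / 0.01195 = 29.9 m/d

29.9 m/d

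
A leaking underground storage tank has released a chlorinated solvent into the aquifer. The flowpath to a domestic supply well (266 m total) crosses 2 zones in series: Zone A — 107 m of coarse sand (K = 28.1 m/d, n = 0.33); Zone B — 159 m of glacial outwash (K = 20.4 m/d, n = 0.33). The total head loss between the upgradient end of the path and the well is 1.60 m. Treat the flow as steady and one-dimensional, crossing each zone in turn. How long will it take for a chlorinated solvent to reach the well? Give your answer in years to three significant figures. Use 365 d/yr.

Continuity: the same q passes through each zone, so ΔH = q·Σ(L_j/K_j) — the zones act as resistances in series.
Σ(L/K) = 107/28.1 + 159/20.4 = 3.808 + 7.794 = 11.60 d
q = ΔH / Σ(L/K) = 1.60 / 11.60 = 0.1379 m/d (same in every zone)
Zone A: v = q/n = 0.1379/0.33 = 0.4179 m/d → t_A = 107/0.4179 = 256.0 d
Zone B: v = q/n = 0.1379/0.33 = 0.4179 m/d → t_B = 159/0.4179 = 380.5 d
Total t = 256.0 + 380.5 = 636.5 d
   = 636.5 / 365 = 1.74 yr

1.74 years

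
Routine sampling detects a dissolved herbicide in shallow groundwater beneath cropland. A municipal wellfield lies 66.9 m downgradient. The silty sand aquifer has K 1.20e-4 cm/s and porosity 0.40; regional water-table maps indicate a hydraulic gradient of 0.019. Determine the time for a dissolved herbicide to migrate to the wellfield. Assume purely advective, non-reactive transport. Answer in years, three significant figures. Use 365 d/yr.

37.2 years

K = 1.20e-4 cm/s × 864 = 0.1037 m/d
q = Ki = 0.1037 × 0.019 = 0.001970 m/d
v = Ki/n = 0.1037·0.019/0.40 = 0.004925 m/d
t = L / v = 66.9 / 0.004925 = 13580 d
   = 13580 / 365 = 37.2 yr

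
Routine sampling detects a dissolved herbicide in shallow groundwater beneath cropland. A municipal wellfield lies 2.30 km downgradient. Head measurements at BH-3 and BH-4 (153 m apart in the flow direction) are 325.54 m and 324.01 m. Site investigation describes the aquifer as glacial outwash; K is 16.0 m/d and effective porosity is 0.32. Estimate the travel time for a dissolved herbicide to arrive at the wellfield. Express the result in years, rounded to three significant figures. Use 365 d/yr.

Hydraulic gradient i = (325.54 − 324.01) / 153 = 1.53 / 153 = 0.01000
Specific discharge q = 16.0 × 0.01000 = 0.1600 m/d
v = Ki/n = 16.0·0.01000/0.32 = 0.5000 m/d
L = 2.30 km = 2300 m
t = L / v = 2300 / 0.5000 = 4600 d
   = 4600 / 365 = 12.6 yr

12.6 years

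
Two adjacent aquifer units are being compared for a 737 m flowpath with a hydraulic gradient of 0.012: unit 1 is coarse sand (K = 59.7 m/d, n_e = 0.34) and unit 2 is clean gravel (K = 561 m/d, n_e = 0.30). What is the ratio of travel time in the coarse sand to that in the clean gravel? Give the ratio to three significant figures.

10.6

Unit 1 (coarse sand): v = 59.7×0.012/0.34 = 2.107 m/d, t = 737/2.107 = 349.8 d
Unit 2 (clean gravel): v = 561×0.012/0.30 = 22.44 m/d, t = 737/22.44 = 32.84 d
t(coarse sand) / t(clean gravel) = 349.8/32.84 = 10.6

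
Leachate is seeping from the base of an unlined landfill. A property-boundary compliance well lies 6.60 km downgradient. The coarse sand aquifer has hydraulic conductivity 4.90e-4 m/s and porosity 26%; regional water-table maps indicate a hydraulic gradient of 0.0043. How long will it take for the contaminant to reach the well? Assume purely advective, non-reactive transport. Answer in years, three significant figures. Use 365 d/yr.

25.8 years

K = 4.90e-4 m/s × 86400 s/d = 42.34 m/d
q = Ki = 42.34 × 0.0043 = 0.1820 m/d
v_s = q/n_e = 0.1820/0.26 = 0.7002 m/d
L = 6.60 km = 6600 m
t = L / v = 6600 / 0.7002 = 9426 d
   = 9426 / 365 = 25.8 yr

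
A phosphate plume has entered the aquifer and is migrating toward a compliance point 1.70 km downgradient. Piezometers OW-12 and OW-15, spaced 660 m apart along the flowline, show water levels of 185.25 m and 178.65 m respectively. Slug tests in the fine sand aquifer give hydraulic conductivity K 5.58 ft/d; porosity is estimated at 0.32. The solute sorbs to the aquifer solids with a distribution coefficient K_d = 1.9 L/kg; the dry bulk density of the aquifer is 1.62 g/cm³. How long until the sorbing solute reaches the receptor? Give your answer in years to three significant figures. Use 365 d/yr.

Hydraulic gradient i = (185.25 − 178.65) / 660 = 6.60 / 660 = 0.01000
K = 5.58 ft/d × 0.3048 = 1.701 m/d
q = Ki = 1.701 × 0.01000 = 0.01701 m/d
Average linear velocity = 0.01701 / 0.32 = 0.05315 m/d
Retardation R = 1 + ρ_b·K_d/n = 1 + 1.62×1.9/0.32 = 10.62
Contaminant velocity v_c = v/R = 0.05315/10.62 = 0.005005 m/d
L = 1.70 km = 1700 m
t = L/v_c = 1700/0.005005 = 339600 d
   = 339600/365 = 931 yr

931 years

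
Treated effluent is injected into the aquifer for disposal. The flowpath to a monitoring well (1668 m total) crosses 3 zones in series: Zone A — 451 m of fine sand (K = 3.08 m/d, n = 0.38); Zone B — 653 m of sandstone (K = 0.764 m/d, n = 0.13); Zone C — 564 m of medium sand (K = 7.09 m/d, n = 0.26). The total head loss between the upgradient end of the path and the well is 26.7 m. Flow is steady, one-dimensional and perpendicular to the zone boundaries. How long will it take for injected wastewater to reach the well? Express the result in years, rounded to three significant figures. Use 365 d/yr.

44.7 years

Continuity: the same q passes through each zone, so ΔH = q·Σ(L_j/K_j) — the zones act as resistances in series.
Σ(L/K) = 451/3.08 + 653/0.764 + 564/7.09 = 146.4 + 854.7 + 79.55 = 1081 d
q = ΔH / Σ(L/K) = 26.7 / 1081 = 0.02471 m/d (same in every zone)
Zone A: v = q/n = 0.02471/0.38 = 0.06502 m/d → t_A = 451/0.06502 = 6937 d
Zone B: v = q/n = 0.02471/0.13 = 0.1900 m/d → t_B = 653/0.1900 = 3436 d
Zone C: v = q/n = 0.02471/0.26 = 0.09502 m/d → t_C = 564/0.09502 = 5935 d
Total t = 6937 + 3436 + 5935 = 16310 d
   = 16310 / 365 = 44.7 yr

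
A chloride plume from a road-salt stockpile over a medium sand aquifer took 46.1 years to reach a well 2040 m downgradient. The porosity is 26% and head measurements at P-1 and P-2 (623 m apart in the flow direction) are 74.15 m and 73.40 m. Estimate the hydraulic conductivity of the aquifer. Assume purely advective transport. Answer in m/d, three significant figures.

26.2 m/d

Hydraulic gradient i = (74.15 − 73.40) / 623 = 0.75 / 623 = 0.001204
t = 46.1 years = 16830 d
v = L / t = 2040 / 16830 = 0.1212 m/d
K = v · n / i = 0.1212 × 0.26 / 0.001204 = 26.2 m/d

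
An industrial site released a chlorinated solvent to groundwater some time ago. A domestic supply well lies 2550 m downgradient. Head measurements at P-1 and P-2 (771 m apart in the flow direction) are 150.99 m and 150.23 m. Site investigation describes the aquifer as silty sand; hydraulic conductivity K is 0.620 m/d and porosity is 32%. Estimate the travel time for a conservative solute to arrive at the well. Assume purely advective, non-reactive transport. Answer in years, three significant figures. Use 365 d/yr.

3660 years

Hydraulic gradient i = (150.99 − 150.23) / 771 = 0.76 / 771 = 9.857e-4
Darcy flux q = K·i = 0.620 × 9.857e-4 = 6.112e-4 m/d
v = Ki/n = 0.620·9.857e-4/0.32 = 0.001910 m/d
t = L / v = 2550 / 0.001910 = 1.335e6 d
   = 1.335e6 / 365 = 3660 yr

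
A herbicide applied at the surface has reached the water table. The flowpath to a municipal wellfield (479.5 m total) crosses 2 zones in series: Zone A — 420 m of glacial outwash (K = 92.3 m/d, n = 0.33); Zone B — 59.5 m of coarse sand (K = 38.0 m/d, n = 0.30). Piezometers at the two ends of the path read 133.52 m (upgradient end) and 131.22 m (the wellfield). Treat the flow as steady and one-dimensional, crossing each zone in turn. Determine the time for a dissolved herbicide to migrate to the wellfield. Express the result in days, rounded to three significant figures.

Total head drop ΔH = 133.52 − 131.22 = 2.30 m
Steady 1-D flow in series ⇒ the Darcy flux q is identical in every zone and the zone head losses add (resistances L/K in series).
Σ(L/K) = 420/92.3 + 59.5/38.0 = 4.550 + 1.566 = 6.116 d
q = ΔH / Σ(L/K) = 2.30 / 6.116 = 0.3761 m/d (same in every zone)
Zone A: v = q/n = 0.3761/0.33 = 1.140 m/d → t_A = 420/1.140 = 368.6 d
Zone B: v = q/n = 0.3761/0.30 = 1.254 m/d → t_B = 59.5/1.254 = 47.47 d
Total t = 368.6 + 47.47 = 416.0 d

416 days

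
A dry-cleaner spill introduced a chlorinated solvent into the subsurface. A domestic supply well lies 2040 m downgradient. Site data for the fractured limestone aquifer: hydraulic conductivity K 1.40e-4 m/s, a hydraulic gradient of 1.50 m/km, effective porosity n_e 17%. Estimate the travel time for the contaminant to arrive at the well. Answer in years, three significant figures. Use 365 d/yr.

K = 1.40e-4 m/s × 86400 s/d = 12.10 m/d
q = Ki = 12.10 × 0.0015 = 0.01814 m/d
v_s = q/n_e = 0.01814/0.17 = 0.1067 m/d
t = L / v = 2040 / 0.1067 = 19110 d
   = 19110 / 365 = 52.4 yr

52.4 years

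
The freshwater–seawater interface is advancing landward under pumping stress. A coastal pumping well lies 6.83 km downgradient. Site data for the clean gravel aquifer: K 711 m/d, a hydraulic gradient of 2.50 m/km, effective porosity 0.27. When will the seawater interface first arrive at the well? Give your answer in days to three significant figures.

1040 days

Specific discharge q = 711 × 0.0025 = 1.778 m/d
Average linear velocity = 1.778 / 0.27 = 6.583 m/d
L = 6.83 km = 6830 m
t = L / v = 6830 / 6.583 = 1037 d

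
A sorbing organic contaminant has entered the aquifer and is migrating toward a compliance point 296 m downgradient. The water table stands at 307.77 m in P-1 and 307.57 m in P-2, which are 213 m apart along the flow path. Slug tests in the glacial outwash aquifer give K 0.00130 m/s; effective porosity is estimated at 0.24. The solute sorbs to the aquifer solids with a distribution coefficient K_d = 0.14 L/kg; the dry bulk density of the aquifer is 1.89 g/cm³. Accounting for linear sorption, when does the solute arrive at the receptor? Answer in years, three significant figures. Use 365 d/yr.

3.88 years

Hydraulic gradient i = (307.77 − 307.57) / 213 = 0.20 / 213 = 9.390e-4
K = 0.00130 m/s × 86400 s/d = 112.3 m/d
q = Ki = 112.3 × 9.390e-4 = 0.1055 m/d
v = Ki/n = 112.3·9.390e-4/0.24 = 0.4394 m/d
Retardation R = 1 + ρ_b·K_d/n = 1 + 1.89×0.14/0.24 = 2.103
Contaminant velocity v_c = v/R = 0.4394/2.103 = 0.2090 m/d
t = L/v_c = 296/0.2090 = 1416 d
   = 1416/365 = 3.88 yr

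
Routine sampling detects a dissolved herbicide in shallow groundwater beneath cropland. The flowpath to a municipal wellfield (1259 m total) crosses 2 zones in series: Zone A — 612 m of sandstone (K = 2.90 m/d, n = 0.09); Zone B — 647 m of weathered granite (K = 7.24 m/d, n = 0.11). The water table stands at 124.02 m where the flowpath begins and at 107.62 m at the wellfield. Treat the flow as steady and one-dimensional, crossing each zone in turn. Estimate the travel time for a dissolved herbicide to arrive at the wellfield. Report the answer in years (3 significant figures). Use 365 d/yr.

Total head drop ΔH = 124.02 − 107.62 = 16.40 m
Steady 1-D flow in series ⇒ the Darcy flux q is identical in every zone and the zone head losses add (resistances L/K in series).
Σ(L/K) = 612/2.90 + 647/7.24 = 211.0 + 89.36 = 300.4 d
q = ΔH / Σ(L/K) = 16.40 / 300.4 = 0.05459 m/d (same in every zone)
Zone A: v = q/n = 0.05459/0.09 = 0.6066 m/d → t_A = 612/0.6066 = 1009 d
Zone B: v = q/n = 0.05459/0.11 = 0.4963 m/d → t_B = 647/0.4963 = 1304 d
Total t = 1009 + 1304 = 2313 d
   = 2313 / 365 = 6.34 yr

6.34 years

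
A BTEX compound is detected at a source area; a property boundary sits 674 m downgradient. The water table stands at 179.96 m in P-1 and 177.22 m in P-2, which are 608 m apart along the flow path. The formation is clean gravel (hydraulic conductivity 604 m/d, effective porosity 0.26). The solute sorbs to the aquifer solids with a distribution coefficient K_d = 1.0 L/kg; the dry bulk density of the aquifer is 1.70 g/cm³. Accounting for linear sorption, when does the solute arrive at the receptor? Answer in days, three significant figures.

Hydraulic gradient i = (179.96 − 177.22) / 608 = 2.74 / 608 = 0.004507
Specific discharge q = 604 × 0.004507 = 2.722 m/d
Seepage velocity v = q / n = 2.722 / 0.26 = 10.47 m/d
Retardation R = 1 + ρ_b·K_d/n = 1 + 1.70×1.0/0.26 = 7.538
Contaminant velocity v_c = v/R = 10.47/7.538 = 1.389 m/d
t = L/v_c = 674/1.389 = 485.3 d

485 days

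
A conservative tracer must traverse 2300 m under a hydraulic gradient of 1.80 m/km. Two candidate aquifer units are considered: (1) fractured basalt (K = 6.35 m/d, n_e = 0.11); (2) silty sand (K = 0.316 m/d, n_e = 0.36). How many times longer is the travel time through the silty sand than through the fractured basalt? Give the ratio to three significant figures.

65.8

Unit 1 (fractured basalt): v = 6.35×0.0018/0.11 = 0.1039 m/d, t = 2300/0.1039 = 22130 d
Unit 2 (silty sand): v = 0.316×0.0018/0.36 = 0.001580 m/d, t = 2300/0.001580 = 1.456e6 d
t(silty sand) / t(fractured basalt) = 1.456e6/22130 = 65.8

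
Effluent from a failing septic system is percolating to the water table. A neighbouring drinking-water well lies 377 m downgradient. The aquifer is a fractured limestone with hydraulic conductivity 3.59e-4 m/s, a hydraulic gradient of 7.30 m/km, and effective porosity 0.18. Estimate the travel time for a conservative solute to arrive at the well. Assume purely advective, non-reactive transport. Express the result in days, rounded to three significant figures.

K = 3.59e-4 m/s × 86400 s/d = 31.02 m/d
q = Ki = 31.02 × 0.0073 = 0.2264 m/d
Seepage velocity v = q / n = 0.2264 / 0.18 = 1.258 m/d
t = L / v = 377 / 1.258 = 299.7 d

300 days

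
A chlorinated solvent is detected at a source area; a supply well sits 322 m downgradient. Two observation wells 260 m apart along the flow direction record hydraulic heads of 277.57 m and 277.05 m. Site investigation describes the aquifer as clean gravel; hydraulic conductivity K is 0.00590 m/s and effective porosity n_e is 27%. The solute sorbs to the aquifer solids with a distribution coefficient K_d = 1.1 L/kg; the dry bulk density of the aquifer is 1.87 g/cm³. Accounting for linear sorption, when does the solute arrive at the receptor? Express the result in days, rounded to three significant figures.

735 days

Hydraulic gradient i = (277.57 − 277.05) / 260 = 0.52 / 260 = 0.002000
K = 0.00590 m/s × 86400 s/d = 509.8 m/d
q = Ki = 509.8 × 0.002000 = 1.020 m/d
v_s = q/n_e = 1.020/0.27 = 3.776 m/d
Retardation R = 1 + ρ_b·K_d/n = 1 + 1.87×1.1/0.27 = 8.619
Contaminant velocity v_c = v/R = 3.776/8.619 = 0.4381 m/d
t = L/v_c = 322/0.4381 = 734.9 d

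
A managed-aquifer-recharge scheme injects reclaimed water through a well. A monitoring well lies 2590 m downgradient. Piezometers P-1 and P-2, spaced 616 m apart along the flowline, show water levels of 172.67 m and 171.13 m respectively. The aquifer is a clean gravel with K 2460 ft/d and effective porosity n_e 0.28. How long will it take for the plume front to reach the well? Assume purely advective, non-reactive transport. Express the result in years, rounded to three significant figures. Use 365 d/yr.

Hydraulic gradient i = (172.67 − 171.13) / 616 = 1.54 / 616 = 0.002500
K = 2460 ft/d × 0.3048 = 749.8 m/d
Darcy flux q = K·i = 749.8 × 0.002500 = 1.875 m/d
v = Ki/n = 749.8·0.002500/0.28 = 6.695 m/d
t = L / v = 2590 / 6.695 = 386.9 d
   = 386.9 / 365 = 1.06 yr

1.06 years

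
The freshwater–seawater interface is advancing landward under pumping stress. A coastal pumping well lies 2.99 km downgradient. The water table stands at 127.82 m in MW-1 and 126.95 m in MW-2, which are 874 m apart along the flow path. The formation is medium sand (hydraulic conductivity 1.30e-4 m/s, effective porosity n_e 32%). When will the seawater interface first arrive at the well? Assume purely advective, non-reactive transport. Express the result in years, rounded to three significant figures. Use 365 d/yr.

234 years

Hydraulic gradient i = (127.82 − 126.95) / 874 = 0.87 / 874 = 9.954e-4
K = 1.30e-4 m/s × 86400 s/d = 11.23 m/d
Specific discharge q = 11.23 × 9.954e-4 = 0.01118 m/d
Average linear velocity = 0.01118 / 0.32 = 0.03494 m/d
L = 2.99 km = 2990 m
t = L / v = 2990 / 0.03494 = 85580 d
   = 85580 / 365 = 234 yr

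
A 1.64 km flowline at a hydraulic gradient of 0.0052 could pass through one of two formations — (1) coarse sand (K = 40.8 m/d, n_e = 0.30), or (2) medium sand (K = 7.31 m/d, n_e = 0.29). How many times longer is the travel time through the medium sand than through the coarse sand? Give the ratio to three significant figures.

5.40

Unit 1 (coarse sand): v = 40.8×0.0052/0.30 = 0.7072 m/d, t = 1640/0.7072 = 2319 d
Unit 2 (medium sand): v = 7.31×0.0052/0.29 = 0.1311 m/d, t = 1640/0.1311 = 12510 d
t(medium sand) / t(coarse sand) = 12510/2319 = 5.40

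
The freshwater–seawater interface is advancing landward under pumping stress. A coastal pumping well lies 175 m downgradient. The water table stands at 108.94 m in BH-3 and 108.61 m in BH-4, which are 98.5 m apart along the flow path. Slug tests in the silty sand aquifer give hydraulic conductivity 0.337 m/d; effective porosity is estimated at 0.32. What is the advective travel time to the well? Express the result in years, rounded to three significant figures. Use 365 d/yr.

Hydraulic gradient i = (108.94 − 108.61) / 98.5 = 0.33 / 98.5 = 0.003350
q = Ki = 0.337 × 0.003350 = 0.001129 m/d
v_s = q/n_e = 0.001129/0.32 = 0.003528 m/d
t = L / v = 175 / 0.003528 = 49600 d
   = 49600 / 365 = 136 yr

136 years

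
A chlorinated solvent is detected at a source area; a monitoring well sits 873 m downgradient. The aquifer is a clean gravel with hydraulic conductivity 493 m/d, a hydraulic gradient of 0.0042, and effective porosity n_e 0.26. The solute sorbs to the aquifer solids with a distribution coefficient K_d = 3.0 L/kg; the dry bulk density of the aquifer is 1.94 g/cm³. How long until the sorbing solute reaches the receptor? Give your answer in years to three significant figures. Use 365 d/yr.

Specific discharge q = 493 × 0.0042 = 2.071 m/d
Seepage velocity v = q / n = 2.071 / 0.26 = 7.964 m/d
Retardation R = 1 + ρ_b·K_d/n = 1 + 1.94×3.0/0.26 = 23.38
Contaminant velocity v_c = v/R = 7.964/23.38 = 0.3406 m/d
t = L/v_c = 873/0.3406 = 2563 d
   = 2563/365 = 7.02 yr

7.02 years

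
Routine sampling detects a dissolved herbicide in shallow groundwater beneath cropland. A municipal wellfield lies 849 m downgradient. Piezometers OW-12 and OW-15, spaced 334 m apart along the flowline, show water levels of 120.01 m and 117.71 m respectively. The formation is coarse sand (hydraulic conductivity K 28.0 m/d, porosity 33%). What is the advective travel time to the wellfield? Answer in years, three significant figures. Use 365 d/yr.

3.98 years

Hydraulic gradient i = (120.01 − 117.71) / 334 = 2.30 / 334 = 0.006886
q = Ki = 28.0 × 0.006886 = 0.1928 m/d
Seepage velocity v = q / n = 0.1928 / 0.33 = 0.5843 m/d
t = L / v = 849 / 0.5843 = 1453 d
   = 1453 / 365 = 3.98 yr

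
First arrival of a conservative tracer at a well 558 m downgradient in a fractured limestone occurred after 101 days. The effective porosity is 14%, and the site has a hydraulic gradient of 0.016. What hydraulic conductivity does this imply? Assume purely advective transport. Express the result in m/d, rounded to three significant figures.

48.3 m/d

v = L / t = 558 / 101 = 5.525 m/d
K = v · n / i = 5.525 × 0.14 / 0.016 = 48.3 m/d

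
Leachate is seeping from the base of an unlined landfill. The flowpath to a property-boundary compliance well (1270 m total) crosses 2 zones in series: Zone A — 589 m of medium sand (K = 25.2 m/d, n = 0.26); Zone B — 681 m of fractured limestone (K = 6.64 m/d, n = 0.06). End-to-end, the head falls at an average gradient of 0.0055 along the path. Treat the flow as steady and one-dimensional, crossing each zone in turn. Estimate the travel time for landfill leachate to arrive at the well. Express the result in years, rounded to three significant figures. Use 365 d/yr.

9.58 years

Continuity: the same q passes through each zone, so ΔH = q·Σ(L_j/K_j) — the zones act as resistances in series.
Σ(L/K) = 589/25.2 + 681/6.64 = 23.37 + 102.6 = 125.9 d
K_eq = L_total / Σ(L/K) = 1270 / 125.9 = 10.08 m/d
q = K_eq · i = 10.08 × 0.0055 = 0.05547 m/d (same in every zone)
Zone A: v = q/n = 0.05547/0.26 = 0.2133 m/d → t_A = 589/0.2133 = 2761 d
Zone B: v = q/n = 0.05547/0.06 = 0.9244 m/d → t_B = 681/0.9244 = 736.7 d
Total t = 2761 + 736.7 = 3498 d
   = 3498 / 365 = 9.58 yr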